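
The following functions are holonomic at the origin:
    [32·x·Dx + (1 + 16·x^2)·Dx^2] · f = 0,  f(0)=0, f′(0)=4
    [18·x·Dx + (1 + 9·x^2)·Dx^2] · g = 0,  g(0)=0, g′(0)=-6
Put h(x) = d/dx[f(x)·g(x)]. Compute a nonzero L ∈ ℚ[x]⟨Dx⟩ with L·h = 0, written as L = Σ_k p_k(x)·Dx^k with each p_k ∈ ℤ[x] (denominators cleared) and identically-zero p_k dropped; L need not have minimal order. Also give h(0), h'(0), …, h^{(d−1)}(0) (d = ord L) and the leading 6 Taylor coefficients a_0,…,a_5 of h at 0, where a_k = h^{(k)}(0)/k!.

f: a_k = 0, 4, 0, -64/3, 0, 1024/5, …
g: a_k = 0, -6, 0, 18, 0, -486/5, …
f·g: L₀ = L_f ⊗_s L_g, ord ≤ 2·2.
h₀' ⇒ L via d/dx closure of L₀.
L = (-3456·x - 144000·x^3 - 1327104·x^5 + 4147200·x^7 + 71663616·x^9) + (-100 - 11532·x^2 - 259200·x^4 - 1161216·x^6 + 14515200·x^8 + 107495424·x^10)·Dx + (-200·x - 7880·x^3 - 86400·x^5 + 194112·x^7 + 8294400·x^9 + 35831808·x^11)·Dx^2 + (-1 - 50·x^2 - 769·x^4 + 110736·x^8 + 1036800·x^10 + 2985984·x^12)·Dx^3  (order 3).
h: a_k = 0, -48, 0, 800, 0, -60048/5, …
ICs: h(0) = 0, h′(0) = -48, h′′(0) = 0.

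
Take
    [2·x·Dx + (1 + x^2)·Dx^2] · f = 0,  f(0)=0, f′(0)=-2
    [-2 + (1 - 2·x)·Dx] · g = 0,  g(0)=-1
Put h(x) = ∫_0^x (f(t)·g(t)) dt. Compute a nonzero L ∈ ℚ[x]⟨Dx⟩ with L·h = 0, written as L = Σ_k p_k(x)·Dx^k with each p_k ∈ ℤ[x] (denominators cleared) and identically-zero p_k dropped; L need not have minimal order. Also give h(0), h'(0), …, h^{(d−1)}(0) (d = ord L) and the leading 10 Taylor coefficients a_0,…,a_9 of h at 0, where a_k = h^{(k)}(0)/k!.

f: a_k = 0, -2, 0, 2/3, 0, -2/5, 0, 2/7, 0, -2/9, …
g: a_k = -1, -2, -4, -8, -16, -32, -64, -128, -256, -512, …
Sym-product of L_f,L_g gives L₀ (≤ ord 2).
h=∫₀ˣh₀: take L = L₀·Dx.
L = 4·x·Dx + (4 - 2·x + 8·x^2)·Dx^2 + (-1 + 2·x - x^2 + 2·x^3)·Dx^3  (order 3).
h: a_k = 0, 0, 1, 4/3, 11/6, 44/15, 223/45, 892/105, 6229/420, 24916/945, …
ICs: h(0) = 0, h′(0) = 0, h′′(0) = 2.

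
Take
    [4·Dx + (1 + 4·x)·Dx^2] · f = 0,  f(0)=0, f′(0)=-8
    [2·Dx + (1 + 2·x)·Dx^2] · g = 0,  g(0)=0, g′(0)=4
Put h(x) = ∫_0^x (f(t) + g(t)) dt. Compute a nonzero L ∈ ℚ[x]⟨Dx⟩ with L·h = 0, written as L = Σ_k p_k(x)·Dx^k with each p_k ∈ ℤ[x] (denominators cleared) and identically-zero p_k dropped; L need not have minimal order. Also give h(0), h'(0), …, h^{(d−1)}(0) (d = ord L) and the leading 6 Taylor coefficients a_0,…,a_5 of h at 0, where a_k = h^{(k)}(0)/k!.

L = 16·Dx^2 + (12 + 32·x)·Dx^3 + (1 + 6·x + 8·x^2)·Dx^4  (order 4).
h: a_k = 0, 0, -2, 4, -28/3, 24, …
ICs: h(0) = 0, h′(0) = 0, h′′(0) = -4, h′′′(0) = 24.

f: a_k = 0, -8, 16, -128/3, 128, -2048/5, …
g: a_k = 0, 4, -4, 16/3, -8, 64/5, …
h₀=f+g: left-lcm gives L₀, ord ≤ 4.
Integrate: L := L₀·Dx.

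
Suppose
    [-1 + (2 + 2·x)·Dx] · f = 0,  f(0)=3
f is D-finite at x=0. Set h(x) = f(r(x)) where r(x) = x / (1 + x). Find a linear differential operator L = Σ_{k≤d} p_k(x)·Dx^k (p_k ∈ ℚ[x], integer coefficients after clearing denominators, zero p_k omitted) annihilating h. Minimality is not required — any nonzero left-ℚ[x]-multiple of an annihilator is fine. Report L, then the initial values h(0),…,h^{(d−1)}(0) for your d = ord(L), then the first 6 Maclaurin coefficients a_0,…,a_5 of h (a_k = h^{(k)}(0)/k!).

f: a_k = 3, 3/2, -3/8, 3/16, -15/128, 21/256, …
Change of var in L_f (x↦r) gives L₀.
L = -1 + (2 + 6·x + 4·x^2)·Dx  (order 1).
h: a_k = 3, 3/2, -15/8, 39/16, -423/128, 1197/256, …
ICs: h(0) = 3.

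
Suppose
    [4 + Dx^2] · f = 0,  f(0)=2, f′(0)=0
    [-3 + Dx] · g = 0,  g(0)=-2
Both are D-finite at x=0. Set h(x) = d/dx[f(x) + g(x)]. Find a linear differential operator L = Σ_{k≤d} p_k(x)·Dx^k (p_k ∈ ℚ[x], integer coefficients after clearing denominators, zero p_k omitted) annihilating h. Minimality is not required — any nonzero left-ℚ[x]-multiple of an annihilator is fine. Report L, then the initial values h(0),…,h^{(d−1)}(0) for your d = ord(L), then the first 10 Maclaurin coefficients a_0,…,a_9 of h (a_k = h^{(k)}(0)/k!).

f: a_k = 2, 0, -4, 0, 4/3, 0, -8/45, 0, 4/315, 0, …
g: a_k = -2, -6, -9, -9, -27/4, -81/20, -81/40, -243/280, -729/2240, -243/2240, …
L₀ := lclm(L_f,L_g); ord L₀ ≤ 2+1.
Derive L from L₀ (diff closure).
L = 12 - 4·Dx + 3·Dx^2 - Dx^3  (order 3).
h: a_k = -6, -26, -27, -65/3, -81/4, -793/60, -243/40, -1261/504, -2187/2240, -60073/181440, …
ICs: h(0) = -6, h′(0) = -26, h′′(0) = -54.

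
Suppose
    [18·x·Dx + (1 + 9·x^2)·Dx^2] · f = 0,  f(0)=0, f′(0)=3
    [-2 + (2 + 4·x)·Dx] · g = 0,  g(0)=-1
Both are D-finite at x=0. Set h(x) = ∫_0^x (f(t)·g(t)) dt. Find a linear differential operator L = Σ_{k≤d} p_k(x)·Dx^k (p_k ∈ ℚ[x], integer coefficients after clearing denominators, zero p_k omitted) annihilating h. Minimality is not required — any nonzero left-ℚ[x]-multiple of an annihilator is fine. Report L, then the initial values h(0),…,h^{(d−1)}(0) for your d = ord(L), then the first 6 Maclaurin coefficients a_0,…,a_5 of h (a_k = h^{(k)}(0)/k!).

f: a_k = 0, 3, 0, -9, 0, 243/5, …
g: a_k = -1, -1, 1/2, -1/2, 5/8, -7/8, …
Sym-product of L_f,L_g gives L₀ (≤ ord 2).
h=∫₀ˣh₀: take L = L₀·Dx.
L = (3 - 18·x - 9·x^2)·Dx + (-2 + 14·x + 54·x^2 + 36·x^3)·Dx^2 + (1 + 4·x + 13·x^2 + 36·x^3 + 36·x^4)·Dx^3  (order 3).
h: a_k = 0, 0, -3/2, -1, 21/8, 3/2, …
ICs: h(0) = 0, h′(0) = 0, h′′(0) = -3.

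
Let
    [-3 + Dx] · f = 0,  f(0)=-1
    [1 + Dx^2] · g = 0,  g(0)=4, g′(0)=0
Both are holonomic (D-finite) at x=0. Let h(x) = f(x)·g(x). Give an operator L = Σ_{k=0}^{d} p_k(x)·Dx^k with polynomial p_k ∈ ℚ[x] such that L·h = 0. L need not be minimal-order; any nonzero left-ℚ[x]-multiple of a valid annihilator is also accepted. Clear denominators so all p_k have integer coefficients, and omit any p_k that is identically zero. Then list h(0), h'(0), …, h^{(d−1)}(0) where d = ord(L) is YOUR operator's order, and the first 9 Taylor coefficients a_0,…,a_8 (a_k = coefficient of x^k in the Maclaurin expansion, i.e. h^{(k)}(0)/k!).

f: a_k = -1, -3, -9/2, -9/2, -27/8, -81/40, -81/80, -243/560, -729/4480, …
g: a_k = 4, 0, -2, 0, 1/6, 0, -1/180, 0, 1/10080, …
L₀ := L_f ⊗_s L_g (sym. prod.), ord ≤ 2.
L = 10 - 6·Dx + Dx^2  (order 2).
h: a_k = -4, -12, -16, -12, -14/3, 2/5, 88/45, 166/105, 527/630, …
ICs: h(0) = -4, h′(0) = -12.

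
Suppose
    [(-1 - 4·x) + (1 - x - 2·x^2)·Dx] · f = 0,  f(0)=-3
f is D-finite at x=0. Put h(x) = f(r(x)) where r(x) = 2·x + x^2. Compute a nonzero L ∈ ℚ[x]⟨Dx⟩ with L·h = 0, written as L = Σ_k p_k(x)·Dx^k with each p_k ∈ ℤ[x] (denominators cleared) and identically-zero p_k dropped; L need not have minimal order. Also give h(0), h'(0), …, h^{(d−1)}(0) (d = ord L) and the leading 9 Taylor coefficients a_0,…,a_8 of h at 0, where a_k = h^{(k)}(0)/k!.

L = (2 + 16·x + 8·x^2) + (-1 + 3·x + 6·x^2 + 2·x^3)·Dx  (order 1).
h: a_k = -3, -6, -39, -156, -717, -3162, -14103, -62712, -279081, …
ICs: h(0) = -3.

f: a_k = -3, -3, -9, -15, -33, -63, -129, -255, -513, …
Change of var in L_f (x↦r) gives L₀.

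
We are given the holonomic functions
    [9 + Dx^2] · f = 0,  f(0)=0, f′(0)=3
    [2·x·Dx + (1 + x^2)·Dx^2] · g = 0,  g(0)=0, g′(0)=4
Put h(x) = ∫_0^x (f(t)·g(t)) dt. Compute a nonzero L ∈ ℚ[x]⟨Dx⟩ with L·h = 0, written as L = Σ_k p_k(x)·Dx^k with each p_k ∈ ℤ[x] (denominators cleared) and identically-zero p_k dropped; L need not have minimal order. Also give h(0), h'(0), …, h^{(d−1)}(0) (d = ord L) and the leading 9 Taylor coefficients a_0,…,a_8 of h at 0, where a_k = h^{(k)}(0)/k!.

f: a_k = 0, 3, 0, -9/2, 0, 81/40, 0, -243/560, 0, …
g: a_k = 0, 4, 0, -4/3, 0, 4/5, 0, -4/7, 0, …
h₀=f·g: eliminate ⇒ L₀, order ≤ 2·2.
∫: right-multiply L₀ by Dx.
L = (1170 + 3834·x^2 + 4779·x^4 + 2916·x^6 + 729·x^8)·Dx + (396·x + 1044·x^3 + 972·x^5 + 324·x^7)·Dx^2 + (220 + 768·x^2 + 1026·x^4 + 648·x^6 + 162·x^8)·Dx^3 + (44·x + 116·x^3 + 108·x^5 + 36·x^7)·Dx^4 + (10 + 38·x^2 + 55·x^4 + 36·x^6 + 9·x^8)·Dx^5  (order 5).
h: a_k = 0, 0, 0, 4, 0, -22/5, 0, 33/14, 0, …
ICs: h(0) = 0, h′(0) = 0, h′′(0) = 0, h′′′(0) = 24, h′′′′(0) = 0.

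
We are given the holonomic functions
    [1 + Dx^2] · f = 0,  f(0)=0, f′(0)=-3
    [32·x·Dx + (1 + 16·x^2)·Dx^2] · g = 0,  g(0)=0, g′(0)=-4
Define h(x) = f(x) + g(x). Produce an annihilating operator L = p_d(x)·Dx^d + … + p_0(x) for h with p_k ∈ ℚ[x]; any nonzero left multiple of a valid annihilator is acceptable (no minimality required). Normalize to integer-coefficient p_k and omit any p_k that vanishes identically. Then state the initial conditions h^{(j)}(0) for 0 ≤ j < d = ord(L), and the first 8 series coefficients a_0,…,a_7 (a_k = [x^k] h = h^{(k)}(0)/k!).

L = (-6112·x + 99328·x^3 + 8192·x^5)·Dx + (-31 + 1072·x^2 + 25344·x^4 + 4096·x^6)·Dx^2 + (-6112·x + 99328·x^3 + 8192·x^5)·Dx^3 + (-31 + 1072·x^2 + 25344·x^4 + 4096·x^6)·Dx^4  (order 4).
h: a_k = 0, -7, 0, 131/6, 0, -8193/40, 0, 3932161/1680, …
ICs: h(0) = 0, h′(0) = -7, h′′(0) = 0, h′′′(0) = 131.

f: a_k = 0, -3, 0, 1/2, 0, -1/40, 0, 1/1680, …
g: a_k = 0, -4, 0, 64/3, 0, -1024/5, 0, 16384/7, …
h₀=f+g: left-lcm gives L₀, ord ≤ 4.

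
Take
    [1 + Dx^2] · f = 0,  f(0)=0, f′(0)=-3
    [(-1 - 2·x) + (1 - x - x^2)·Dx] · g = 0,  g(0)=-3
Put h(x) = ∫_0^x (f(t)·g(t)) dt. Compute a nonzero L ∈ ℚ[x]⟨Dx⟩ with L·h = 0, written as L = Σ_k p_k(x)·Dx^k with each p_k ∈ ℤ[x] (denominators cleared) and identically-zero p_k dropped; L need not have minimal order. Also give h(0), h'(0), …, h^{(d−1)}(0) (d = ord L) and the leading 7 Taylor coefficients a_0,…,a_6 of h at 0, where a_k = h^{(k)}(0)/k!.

f: a_k = 0, -3, 0, 1/2, 0, -1/40, 0, …
g: a_k = -3, -3, -6, -9, -15, -24, -39, …
h₀=f·g: eliminate ⇒ L₀, order ≤ 2·1.
Integrate: L := L₀·Dx.
L = (1 + x + x^2)·Dx + (2 + 4·x)·Dx^2 + (-1 + x + x^2)·Dx^3  (order 3).
h: a_k = 0, 0, 9/2, 3, 33/8, 51/10, 561/80, …
ICs: h(0) = 0, h′(0) = 0, h′′(0) = 9.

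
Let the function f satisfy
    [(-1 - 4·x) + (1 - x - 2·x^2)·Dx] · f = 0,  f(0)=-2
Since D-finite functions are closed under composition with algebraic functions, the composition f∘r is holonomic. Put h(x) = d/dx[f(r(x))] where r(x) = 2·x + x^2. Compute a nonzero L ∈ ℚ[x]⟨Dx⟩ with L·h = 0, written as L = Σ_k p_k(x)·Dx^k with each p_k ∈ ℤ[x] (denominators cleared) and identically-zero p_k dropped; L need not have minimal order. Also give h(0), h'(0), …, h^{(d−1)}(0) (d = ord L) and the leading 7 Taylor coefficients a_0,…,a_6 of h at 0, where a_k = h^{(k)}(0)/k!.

L = (13 + 52·x + 186·x^2 + 160·x^3 + 40·x^4) + (-1 - 5·x + 26·x^2 + 62·x^3 + 40·x^4 + 8·x^5)·Dx  (order 1).
h: a_k = -4, -52, -312, -1912, -10540, -56412, -292656, …
ICs: h(0) = -4.

f: a_k = -2, -2, -6, -10, -22, -42, -86, …
h₀=f(r): pull back L_f along r ⇒ L₀.
h=h₀': d/dx-closure on L₀ ⇒ L.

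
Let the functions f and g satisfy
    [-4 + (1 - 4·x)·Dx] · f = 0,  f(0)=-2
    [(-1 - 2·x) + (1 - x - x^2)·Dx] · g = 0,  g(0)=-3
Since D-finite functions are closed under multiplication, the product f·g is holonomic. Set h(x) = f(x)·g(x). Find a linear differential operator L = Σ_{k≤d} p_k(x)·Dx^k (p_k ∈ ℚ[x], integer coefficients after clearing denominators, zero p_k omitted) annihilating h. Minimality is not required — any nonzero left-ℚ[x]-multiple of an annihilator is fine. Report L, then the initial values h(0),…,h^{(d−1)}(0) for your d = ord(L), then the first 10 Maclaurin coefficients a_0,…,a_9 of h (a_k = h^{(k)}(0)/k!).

f: a_k = -2, -8, -32, -128, -512, -2048, -8192, -32768, -131072, -524288, …
g: a_k = -3, -3, -6, -9, -15, -24, -39, -63, -102, -165, …
Product ⇒ symmetric product L₀, ord ≤ 1.
L = (-5 + 6·x + 12·x^2) + (1 - 5·x + 3·x^2 + 4·x^3)·Dx  (order 1).
h: a_k = 6, 30, 132, 546, 2214, 8904, 35694, 142902, 571812, 2287578, …
ICs: h(0) = 6.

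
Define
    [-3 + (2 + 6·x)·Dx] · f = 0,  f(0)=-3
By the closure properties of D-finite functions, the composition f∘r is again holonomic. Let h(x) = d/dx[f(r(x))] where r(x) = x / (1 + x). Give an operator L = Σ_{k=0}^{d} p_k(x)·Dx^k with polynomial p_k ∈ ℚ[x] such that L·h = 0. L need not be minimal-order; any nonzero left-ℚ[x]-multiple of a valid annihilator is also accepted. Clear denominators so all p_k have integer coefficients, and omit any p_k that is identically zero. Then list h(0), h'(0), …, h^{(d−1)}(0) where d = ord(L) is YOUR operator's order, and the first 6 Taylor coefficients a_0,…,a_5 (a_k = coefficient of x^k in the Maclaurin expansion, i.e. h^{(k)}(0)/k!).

f: a_k = -3, -9/2, 27/8, -81/16, 1215/128, -5103/256, …
Substitute x→r, Dx→(1/r')Dx; clear ⇒ L₀.
Derive L from L₀ (diff closure).
L = (-7 - 16·x) + (-2 - 10·x - 8·x^2)·Dx  (order 1).
h: a_k = -9/2, 63/4, -783/16, 5031/32, -136035/256, 956745/512, …
ICs: h(0) = -9/2.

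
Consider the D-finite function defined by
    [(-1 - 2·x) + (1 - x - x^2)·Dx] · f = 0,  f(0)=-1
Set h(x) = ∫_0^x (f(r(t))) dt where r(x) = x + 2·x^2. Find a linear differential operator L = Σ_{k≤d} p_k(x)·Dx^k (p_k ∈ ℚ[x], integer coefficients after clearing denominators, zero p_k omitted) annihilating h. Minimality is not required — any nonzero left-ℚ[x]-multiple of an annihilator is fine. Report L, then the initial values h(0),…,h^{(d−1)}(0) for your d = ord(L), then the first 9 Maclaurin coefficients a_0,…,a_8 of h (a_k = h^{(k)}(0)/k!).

L = (1 + 6·x + 12·x^2 + 16·x^3)·Dx + (-1 + x + 3·x^2 + 4·x^3 + 4·x^4)·Dx^2  (order 2).
h: a_k = 0, -1, -1/2, -4/3, -11/4, -31/5, -14, -237/7, -657/8, …
ICs: h(0) = 0, h′(0) = -1.

f: a_k = -1, -1, -2, -3, -5, -8, -13, -21, -34, …
Change of var in L_f (x↦r) gives L₀.
Integrate: L := L₀·Dx.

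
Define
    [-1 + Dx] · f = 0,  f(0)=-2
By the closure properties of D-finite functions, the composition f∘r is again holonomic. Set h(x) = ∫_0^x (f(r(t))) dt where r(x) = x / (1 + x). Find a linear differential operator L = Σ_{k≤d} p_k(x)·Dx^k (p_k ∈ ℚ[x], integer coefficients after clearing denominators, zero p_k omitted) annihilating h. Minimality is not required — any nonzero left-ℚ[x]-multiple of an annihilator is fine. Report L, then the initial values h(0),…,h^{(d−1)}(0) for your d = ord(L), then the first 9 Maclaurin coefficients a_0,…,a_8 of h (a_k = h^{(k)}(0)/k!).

f: a_k = -2, -2, -1, -1/3, -1/12, -1/60, -1/360, -1/2520, -1/20160, …
h₀=f(r): pull back L_f along r ⇒ L₀.
h=∫h₀ ⇒ L = L₀·Dx.
L = -Dx + (1 + 2·x + x^2)·Dx^2  (order 2).
h: a_k = 0, -2, -1, 1/3, -1/12, -1/60, 19/360, -151/2520, 1091/20160, …
ICs: h(0) = 0, h′(0) = -2.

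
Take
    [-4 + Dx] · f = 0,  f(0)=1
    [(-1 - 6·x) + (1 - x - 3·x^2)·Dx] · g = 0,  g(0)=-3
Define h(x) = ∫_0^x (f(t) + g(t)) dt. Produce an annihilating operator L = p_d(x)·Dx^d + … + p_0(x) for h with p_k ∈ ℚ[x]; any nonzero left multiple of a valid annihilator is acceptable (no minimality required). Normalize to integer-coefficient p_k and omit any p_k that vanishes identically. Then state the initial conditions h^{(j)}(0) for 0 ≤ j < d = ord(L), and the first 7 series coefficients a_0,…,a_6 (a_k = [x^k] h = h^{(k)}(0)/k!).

L = (16 - 8·x + 360·x^2 + 288·x^3)·Dx + (8 - 50·x - 134·x^2 + 96·x^3 + 144·x^4)·Dx^2 + (-3 + 13·x + 11·x^2 - 42·x^3 - 36·x^4)·Dx^3  (order 3).
h: a_k = 0, -2, 1/2, -4/3, -31/12, -139/15, -836/45, …
ICs: h(0) = 0, h′(0) = -2, h′′(0) = 1.

f: a_k = 1, 4, 8, 32/3, 32/3, 128/15, 256/45, …
g: a_k = -3, -3, -12, -21, -57, -120, -291, …
Weyl lclm of L_f,L_g ⇒ L₀ (ord ≤ 2).
h=∫h₀ ⇒ L = L₀·Dx.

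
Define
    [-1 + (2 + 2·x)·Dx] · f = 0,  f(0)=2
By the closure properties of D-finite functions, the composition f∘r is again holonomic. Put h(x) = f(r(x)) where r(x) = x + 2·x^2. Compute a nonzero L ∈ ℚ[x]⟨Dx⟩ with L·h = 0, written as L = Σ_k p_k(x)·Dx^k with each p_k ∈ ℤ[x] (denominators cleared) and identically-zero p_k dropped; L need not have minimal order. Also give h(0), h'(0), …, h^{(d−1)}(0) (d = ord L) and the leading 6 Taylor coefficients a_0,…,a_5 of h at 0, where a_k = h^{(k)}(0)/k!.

f: a_k = 2, 1, -1/4, 1/8, -5/64, 7/128, …
Substitute x→r, Dx→(1/r')Dx; clear ⇒ L₀.
L = (-1 - 4·x) + (2 + 2·x + 4·x^2)·Dx  (order 1).
h: a_k = 2, 1, 7/4, -7/8, -21/64, 119/128, …
ICs: h(0) = 2.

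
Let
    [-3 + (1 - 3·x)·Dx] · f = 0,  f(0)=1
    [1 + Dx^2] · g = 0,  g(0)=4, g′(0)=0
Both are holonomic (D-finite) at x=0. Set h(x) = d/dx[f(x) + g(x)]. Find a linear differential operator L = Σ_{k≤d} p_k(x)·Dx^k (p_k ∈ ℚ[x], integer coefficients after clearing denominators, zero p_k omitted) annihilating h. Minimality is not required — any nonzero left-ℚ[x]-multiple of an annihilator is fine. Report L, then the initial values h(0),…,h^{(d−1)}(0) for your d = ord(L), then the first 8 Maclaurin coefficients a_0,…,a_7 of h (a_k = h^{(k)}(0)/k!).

L = (654 - 36·x + 54·x^2) + (-55 + 171·x - 27·x^2 + 27·x^3)·Dx + (654 - 36·x + 54·x^2)·Dx^2 + (-55 + 171·x - 27·x^2 + 27·x^3)·Dx^3  (order 3).
h: a_k = 3, 14, 81, 974/3, 1215, 131219/30, 15309, 66134881/1260, …
ICs: h(0) = 3, h′(0) = 14, h′′(0) = 162.

f: a_k = 1, 3, 9, 27, 81, 243, 729, 2187, …
g: a_k = 4, 0, -2, 0, 1/6, 0, -1/180, 0, …
f+g: L₀ = lclm(L_f,L_g), ord ≤ 1+2.
h=h₀': d/dx-closure on L₀ ⇒ L.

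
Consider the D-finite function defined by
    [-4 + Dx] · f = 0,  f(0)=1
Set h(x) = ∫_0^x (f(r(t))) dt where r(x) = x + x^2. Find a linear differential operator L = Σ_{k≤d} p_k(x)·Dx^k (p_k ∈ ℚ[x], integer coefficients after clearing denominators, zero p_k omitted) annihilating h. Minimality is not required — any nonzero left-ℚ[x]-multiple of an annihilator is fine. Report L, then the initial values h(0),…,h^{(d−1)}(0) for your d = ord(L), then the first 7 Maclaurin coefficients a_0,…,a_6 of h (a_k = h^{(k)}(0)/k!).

L = (-4 - 8·x)·Dx + Dx^2  (order 2).
h: a_k = 0, 1, 2, 4, 20/3, 152/15, 208/15, …
ICs: h(0) = 0, h′(0) = 1.

f: a_k = 1, 4, 8, 32/3, 32/3, 128/15, 256/45, …
h₀=f(r): pull back L_f along r ⇒ L₀.
h=∫₀ˣh₀: take L = L₀·Dx.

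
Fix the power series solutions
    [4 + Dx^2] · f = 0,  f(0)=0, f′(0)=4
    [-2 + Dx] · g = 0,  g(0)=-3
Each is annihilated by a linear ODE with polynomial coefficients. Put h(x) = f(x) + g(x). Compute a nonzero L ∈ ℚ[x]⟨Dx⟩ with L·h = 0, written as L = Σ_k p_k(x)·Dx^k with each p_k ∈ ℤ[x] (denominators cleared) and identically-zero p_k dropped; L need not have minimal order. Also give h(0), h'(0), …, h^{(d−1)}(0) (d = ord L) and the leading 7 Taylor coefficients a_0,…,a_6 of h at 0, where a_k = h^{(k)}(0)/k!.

L = -8 + 4·Dx - 2·Dx^2 + Dx^3  (order 3).
h: a_k = -3, -2, -6, -20/3, -2, -4/15, -4/15, …
ICs: h(0) = -3, h′(0) = -2, h′′(0) = -12.

f: a_k = 0, 4, 0, -8/3, 0, 8/15, 0, …
g: a_k = -3, -6, -6, -4, -2, -4/5, -4/15, …
L₀ := lclm(L_f,L_g); ord L₀ ≤ 2+1.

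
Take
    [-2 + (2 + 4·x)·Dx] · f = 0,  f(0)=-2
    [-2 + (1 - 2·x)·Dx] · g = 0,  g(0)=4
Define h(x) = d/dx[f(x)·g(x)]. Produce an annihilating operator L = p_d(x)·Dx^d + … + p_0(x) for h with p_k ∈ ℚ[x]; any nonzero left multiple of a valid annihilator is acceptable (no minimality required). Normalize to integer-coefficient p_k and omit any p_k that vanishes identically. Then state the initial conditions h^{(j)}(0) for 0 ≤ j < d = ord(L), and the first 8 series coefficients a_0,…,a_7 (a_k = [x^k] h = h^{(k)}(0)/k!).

L = (11 + 36·x + 12·x^2) + (-3 - 2·x + 12·x^2 + 8·x^3)·Dx  (order 1).
h: a_k = -24, -88, -276, -716, -1825, -4317, -20377/2, -46147/2, …
ICs: h(0) = -24.

f: a_k = -2, -2, 1, -1, 5/4, -7/4, 21/8, -33/8, …
g: a_k = 4, 8, 16, 32, 64, 128, 256, 512, …
f·g: L₀ = L_f ⊗_s L_g, ord ≤ 1·1.
h₀' ⇒ L via d/dx closure of L₀.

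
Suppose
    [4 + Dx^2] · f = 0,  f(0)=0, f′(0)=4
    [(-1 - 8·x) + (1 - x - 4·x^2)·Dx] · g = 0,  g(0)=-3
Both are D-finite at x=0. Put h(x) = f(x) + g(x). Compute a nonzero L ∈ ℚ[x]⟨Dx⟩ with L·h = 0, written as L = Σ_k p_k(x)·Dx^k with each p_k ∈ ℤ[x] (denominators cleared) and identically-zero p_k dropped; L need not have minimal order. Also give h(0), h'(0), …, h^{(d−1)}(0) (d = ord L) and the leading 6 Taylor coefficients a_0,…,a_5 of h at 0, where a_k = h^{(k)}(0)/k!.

L = (-116 - 1008·x - 968·x^2 - 2688·x^3 - 640·x^4 - 1024·x^5) + (28 + 4·x - 8·x^2 - 200·x^3 - 480·x^4 - 384·x^5 - 512·x^6)·Dx + (-29 - 252·x - 242·x^2 - 672·x^3 - 160·x^4 - 256·x^5)·Dx^2 + (7 + x - 2·x^2 - 50·x^3 - 120·x^4 - 96·x^5 - 128·x^6)·Dx^3  (order 3).
h: a_k = -3, 1, -15, -89/3, -87, -2917/15, …
ICs: h(0) = -3, h′(0) = 1, h′′(0) = -30.

f: a_k = 0, 4, 0, -8/3, 0, 8/15, …
g: a_k = -3, -3, -15, -27, -87, -195, …
f+g: L₀ = lclm(L_f,L_g), ord ≤ 2+1.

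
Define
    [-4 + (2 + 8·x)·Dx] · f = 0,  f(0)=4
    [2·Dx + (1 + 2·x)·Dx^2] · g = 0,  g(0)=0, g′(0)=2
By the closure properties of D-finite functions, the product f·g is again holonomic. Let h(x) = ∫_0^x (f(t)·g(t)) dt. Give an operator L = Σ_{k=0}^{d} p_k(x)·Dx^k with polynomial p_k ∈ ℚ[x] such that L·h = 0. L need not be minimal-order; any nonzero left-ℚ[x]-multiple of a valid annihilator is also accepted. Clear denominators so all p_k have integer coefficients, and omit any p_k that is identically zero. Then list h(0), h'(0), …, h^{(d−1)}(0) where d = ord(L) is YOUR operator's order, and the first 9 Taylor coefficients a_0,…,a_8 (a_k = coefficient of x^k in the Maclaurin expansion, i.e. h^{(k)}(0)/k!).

f: a_k = 4, 8, -8, 16, -40, 112, -336, 1056, -3432, …
g: a_k = 0, 2, -2, 8/3, -4, 32/5, -32/3, 128/7, -32, …
Product ⇒ symmetric product L₀, ord ≤ 2.
∫: right-multiply L₀ by Dx.
L = (8 + 8·x)·Dx + (-2 - 8·x)·Dx^2 + (1 + 10·x + 32·x^2 + 32·x^3)·Dx^3  (order 3).
h: a_k = 0, 0, 4, 8/3, -16/3, 32/3, -1048/45, 1936/35, -4944/35, …
ICs: h(0) = 0, h′(0) = 0, h′′(0) = 8.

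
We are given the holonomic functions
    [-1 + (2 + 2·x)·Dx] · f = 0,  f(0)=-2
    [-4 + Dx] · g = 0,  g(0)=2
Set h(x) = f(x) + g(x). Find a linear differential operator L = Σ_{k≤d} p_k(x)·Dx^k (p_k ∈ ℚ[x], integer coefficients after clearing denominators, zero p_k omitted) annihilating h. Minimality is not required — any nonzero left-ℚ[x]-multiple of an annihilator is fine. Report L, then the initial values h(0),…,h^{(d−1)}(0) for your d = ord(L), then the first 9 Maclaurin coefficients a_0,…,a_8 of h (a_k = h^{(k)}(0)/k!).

L = (36 + 32·x) + (-65 - 128·x - 64·x^2)·Dx + (14 + 30·x + 16·x^2)·Dx^2  (order 2).
h: a_k = 0, 7, 65/4, 509/24, 4111/192, 32663/1920, 263089/23040, 2086757/322560, 16912351/5160960, …
ICs: h(0) = 0, h′(0) = 7.

f: a_k = -2, -1, 1/4, -1/8, 5/64, -7/128, 21/512, -33/1024, 429/16384, …
g: a_k = 2, 8, 16, 64/3, 64/3, 256/15, 512/45, 2048/315, 1024/315, …
h₀=f+g: left-lcm gives L₀, ord ≤ 2.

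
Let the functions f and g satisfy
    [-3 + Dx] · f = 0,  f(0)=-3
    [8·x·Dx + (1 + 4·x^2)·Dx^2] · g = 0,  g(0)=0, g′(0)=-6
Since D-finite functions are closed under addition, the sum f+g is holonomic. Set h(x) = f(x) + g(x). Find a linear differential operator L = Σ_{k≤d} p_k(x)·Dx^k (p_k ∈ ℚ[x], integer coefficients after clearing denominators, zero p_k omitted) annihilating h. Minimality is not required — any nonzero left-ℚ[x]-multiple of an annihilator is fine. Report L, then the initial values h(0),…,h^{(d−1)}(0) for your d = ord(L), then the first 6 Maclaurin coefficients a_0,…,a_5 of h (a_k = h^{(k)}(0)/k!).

L = (24 - 72·x - 288·x^2 - 288·x^3)·Dx + (-17 + 24·x^2 - 144·x^4)·Dx^2 + (3 + 8·x + 24·x^2 + 32·x^3 + 48·x^4)·Dx^3  (order 3).
h: a_k = -3, -15, -27/2, -11/2, -81/8, -1011/40, …
ICs: h(0) = -3, h′(0) = -15, h′′(0) = -27.

f: a_k = -3, -9, -27/2, -27/2, -81/8, -243/40, …
g: a_k = 0, -6, 0, 8, 0, -96/5, …
Weyl lclm of L_f,L_g ⇒ L₀ (ord ≤ 3).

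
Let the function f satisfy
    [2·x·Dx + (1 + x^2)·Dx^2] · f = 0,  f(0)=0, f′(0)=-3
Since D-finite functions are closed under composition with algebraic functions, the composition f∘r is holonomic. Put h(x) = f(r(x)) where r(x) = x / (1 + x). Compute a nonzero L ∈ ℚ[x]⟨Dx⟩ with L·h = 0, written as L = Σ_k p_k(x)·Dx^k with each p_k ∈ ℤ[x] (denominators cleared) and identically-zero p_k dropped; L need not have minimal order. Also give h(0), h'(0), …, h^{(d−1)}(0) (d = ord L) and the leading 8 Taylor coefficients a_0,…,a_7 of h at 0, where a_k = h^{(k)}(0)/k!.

f: a_k = 0, -3, 0, 1, 0, -3/5, 0, 3/7, …
Change of var in L_f (x↦r) gives L₀.
L = (2 + 4·x)·Dx + (1 + 2·x + 2·x^2)·Dx^2  (order 2).
h: a_k = 0, -3, 3, -2, 0, 12/5, -4, 24/7, …
ICs: h(0) = 0, h′(0) = -3.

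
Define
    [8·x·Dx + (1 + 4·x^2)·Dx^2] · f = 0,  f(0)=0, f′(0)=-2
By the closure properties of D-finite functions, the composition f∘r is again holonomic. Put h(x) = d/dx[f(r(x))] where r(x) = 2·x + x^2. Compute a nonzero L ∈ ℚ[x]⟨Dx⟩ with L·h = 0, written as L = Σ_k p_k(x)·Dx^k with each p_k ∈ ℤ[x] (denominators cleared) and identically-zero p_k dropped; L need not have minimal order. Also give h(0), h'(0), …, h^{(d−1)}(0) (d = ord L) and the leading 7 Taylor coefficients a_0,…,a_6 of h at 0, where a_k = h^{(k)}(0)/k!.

f: a_k = 0, -2, 0, 8/3, 0, -32/5, 0, …
L₀ from L_f via x↦r, Dx↦r'^{-1}Dx.
h₀' ⇒ L via d/dx closure of L₀.
L = (-1 + 32·x + 64·x^2 + 48·x^3 + 12·x^4) + (1 + x + 16·x^2 + 32·x^3 + 20·x^4 + 4·x^5)·Dx  (order 1).
h: a_k = -4, -4, 64, 128, -944, -3056, 12800, …
ICs: h(0) = -4.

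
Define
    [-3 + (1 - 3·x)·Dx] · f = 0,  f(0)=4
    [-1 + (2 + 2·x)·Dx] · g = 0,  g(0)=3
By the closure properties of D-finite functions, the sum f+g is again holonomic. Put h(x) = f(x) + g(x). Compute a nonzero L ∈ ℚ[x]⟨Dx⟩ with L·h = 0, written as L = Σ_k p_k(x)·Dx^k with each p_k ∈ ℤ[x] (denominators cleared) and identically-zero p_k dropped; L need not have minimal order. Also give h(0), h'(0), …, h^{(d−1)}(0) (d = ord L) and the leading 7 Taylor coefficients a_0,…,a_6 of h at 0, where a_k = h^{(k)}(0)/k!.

f: a_k = 4, 12, 36, 108, 324, 972, 2916, …
g: a_k = 3, 3/2, -3/8, 3/16, -15/128, 21/256, -63/1024, …
h₀=f+g: left-lcm gives L₀, ord ≤ 2.
L = (-39 - 27·x) + (73 + 138·x + 81·x^2)·Dx + (-10 + 2·x + 66·x^2 + 54·x^3)·Dx^2  (order 2).
h: a_k = 7, 27/2, 285/8, 1731/16, 41457/128, 248853/256, 2985921/1024, …
ICs: h(0) = 7, h′(0) = 27/2.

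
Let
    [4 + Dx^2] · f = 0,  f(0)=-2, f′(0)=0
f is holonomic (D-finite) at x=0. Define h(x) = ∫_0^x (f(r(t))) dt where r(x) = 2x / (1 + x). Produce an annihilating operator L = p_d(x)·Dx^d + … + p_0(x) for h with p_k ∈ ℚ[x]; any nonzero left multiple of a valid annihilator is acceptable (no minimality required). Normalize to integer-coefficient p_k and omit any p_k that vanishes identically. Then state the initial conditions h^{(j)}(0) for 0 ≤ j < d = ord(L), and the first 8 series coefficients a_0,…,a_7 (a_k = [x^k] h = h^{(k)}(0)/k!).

L = 16·Dx + (2 + 6·x + 6·x^2 + 2·x^3)·Dx^2 + (1 + 4·x + 6·x^2 + 4·x^3 + x^4)·Dx^3  (order 3).
h: a_k = 0, -2, 0, 16/3, -8, 16/3, 32/9, -784/45, …
ICs: h(0) = 0, h′(0) = -2, h′′(0) = 0.

f: a_k = -2, 0, 4, 0, -4/3, 0, 8/45, 0, …
L₀ from L_f via x↦r, Dx↦r'^{-1}Dx.
h=∫h₀ ⇒ L = L₀·Dx.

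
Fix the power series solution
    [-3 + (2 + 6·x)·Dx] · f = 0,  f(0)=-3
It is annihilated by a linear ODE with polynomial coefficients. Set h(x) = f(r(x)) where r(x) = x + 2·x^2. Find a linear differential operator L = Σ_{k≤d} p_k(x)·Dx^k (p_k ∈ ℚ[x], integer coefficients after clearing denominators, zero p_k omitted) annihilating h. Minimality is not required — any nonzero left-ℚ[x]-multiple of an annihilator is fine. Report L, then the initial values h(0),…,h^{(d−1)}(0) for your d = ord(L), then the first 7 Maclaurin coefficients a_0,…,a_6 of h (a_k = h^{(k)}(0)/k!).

f: a_k = -3, -9/2, 27/8, -81/16, 1215/128, -5103/256, 45927/1024, …
L₀ from L_f via x↦r, Dx↦r'^{-1}Dx.
L = (-3 - 12·x) + (2 + 6·x + 12·x^2)·Dx  (order 1).
h: a_k = -3, -9/2, -45/8, 135/16, -945/128, -1215/256, 33615/1024, …
ICs: h(0) = -3.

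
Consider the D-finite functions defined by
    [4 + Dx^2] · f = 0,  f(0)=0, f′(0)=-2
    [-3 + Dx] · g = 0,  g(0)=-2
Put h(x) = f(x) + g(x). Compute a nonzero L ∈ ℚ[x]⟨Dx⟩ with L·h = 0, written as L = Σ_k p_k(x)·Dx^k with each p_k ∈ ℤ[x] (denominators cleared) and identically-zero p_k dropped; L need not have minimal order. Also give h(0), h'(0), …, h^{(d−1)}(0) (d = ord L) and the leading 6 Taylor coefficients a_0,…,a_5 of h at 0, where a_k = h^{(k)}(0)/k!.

f: a_k = 0, -2, 0, 4/3, 0, -4/15, …
g: a_k = -2, -6, -9, -9, -27/4, -81/20, …
L₀ := lclm(L_f,L_g); ord L₀ ≤ 2+1.
L = -12 + 4·Dx - 3·Dx^2 + Dx^3  (order 3).
h: a_k = -2, -8, -9, -23/3, -27/4, -259/60, …
ICs: h(0) = -2, h′(0) = -8, h′′(0) = -18.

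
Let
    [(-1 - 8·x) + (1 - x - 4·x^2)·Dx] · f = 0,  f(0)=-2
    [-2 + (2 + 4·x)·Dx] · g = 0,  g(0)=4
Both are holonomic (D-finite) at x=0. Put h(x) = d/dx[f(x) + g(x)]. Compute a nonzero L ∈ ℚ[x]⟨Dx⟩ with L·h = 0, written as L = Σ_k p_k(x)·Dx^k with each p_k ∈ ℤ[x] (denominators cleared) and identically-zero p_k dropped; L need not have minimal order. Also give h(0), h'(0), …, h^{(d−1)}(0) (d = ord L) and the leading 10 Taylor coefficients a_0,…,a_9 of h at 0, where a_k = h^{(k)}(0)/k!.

f: a_k = -2, -2, -10, -18, -58, -130, -362, -882, -2330, -5858, …
g: a_k = 4, 4, -2, 2, -5/2, 7/2, -21/4, 33/4, -429/32, 715/32, …
Sum ⇒ L₀ = lclm(L_f,L_g) in ℚ(x)⟨Dx⟩.
Differentiate: ansatz ord ≤ ord L₀ ⇒ L.
L = (-84 - 630·x - 1632·x^2 - 2112·x^3 - 1920·x^4) + (-51 - 678·x - 2781·x^2 - 5904·x^3 - 8208·x^4 - 5760·x^5)·Dx + (11 + 62·x + 117·x^2 - 102·x^3 - 1040·x^4 - 2016·x^5 - 1280·x^6)·Dx^2  (order 2).
h: a_k = 2, -24, -48, -242, -1265/2, -4407/2, -24465/4, -74989/4, -1680669/32, -4869115/32, …
ICs: h(0) = 2, h′(0) = -24.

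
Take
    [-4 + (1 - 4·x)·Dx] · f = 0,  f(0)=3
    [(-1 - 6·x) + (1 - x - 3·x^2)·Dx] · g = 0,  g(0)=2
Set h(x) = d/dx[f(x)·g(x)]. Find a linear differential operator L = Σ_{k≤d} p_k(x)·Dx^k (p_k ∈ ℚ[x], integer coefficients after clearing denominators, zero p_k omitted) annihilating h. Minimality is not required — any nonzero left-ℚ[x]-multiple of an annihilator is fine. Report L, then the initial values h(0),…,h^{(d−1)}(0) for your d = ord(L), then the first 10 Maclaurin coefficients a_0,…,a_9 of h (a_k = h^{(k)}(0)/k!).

L = (48 - 102·x - 354·x^2 + 192·x^3 + 1728·x^4) + (-5 + 27·x + 21·x^2 - 238·x^3 + 60·x^4 + 432·x^5)·Dx  (order 1).
h: a_k = 30, 288, 1854, 10344, 52920, 257508, 1210818, 5559552, 25080570, 111630180, …
ICs: h(0) = 30.

f: a_k = 3, 12, 48, 192, 768, 3072, 12288, 49152, 196608, 786432, …
g: a_k = 2, 2, 8, 14, 38, 80, 194, 434, 1016, 2318, …
f·g: L₀ = L_f ⊗_s L_g, ord ≤ 1·1.
Differentiate: ansatz ord ≤ ord L₀ ⇒ L.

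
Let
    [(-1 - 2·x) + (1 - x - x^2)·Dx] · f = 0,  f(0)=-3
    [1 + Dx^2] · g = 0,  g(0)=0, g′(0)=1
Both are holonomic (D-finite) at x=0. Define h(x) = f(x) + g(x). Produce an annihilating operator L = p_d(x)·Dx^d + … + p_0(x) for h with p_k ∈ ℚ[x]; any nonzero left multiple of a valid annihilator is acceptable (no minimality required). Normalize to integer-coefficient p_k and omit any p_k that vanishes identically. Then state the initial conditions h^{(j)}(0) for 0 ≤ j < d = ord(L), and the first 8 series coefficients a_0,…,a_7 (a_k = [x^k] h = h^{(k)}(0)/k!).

L = (19 + 48·x + 31·x^2 + 24·x^3 + 5·x^4 + 2·x^5) + (-5 + x + 4·x^2 + 7·x^3 + 6·x^4 + 3·x^5 + x^6)·Dx + (19 + 48·x + 31·x^2 + 24·x^3 + 5·x^4 + 2·x^5)·Dx^2 + (-5 + x + 4·x^2 + 7·x^3 + 6·x^4 + 3·x^5 + x^6)·Dx^3  (order 3).
h: a_k = -3, -2, -6, -55/6, -15, -2879/120, -39, -317521/5040, …
ICs: h(0) = -3, h′(0) = -2, h′′(0) = -12.

f: a_k = -3, -3, -6, -9, -15, -24, -39, -63, …
g: a_k = 0, 1, 0, -1/6, 0, 1/120, 0, -1/5040, …
L₀ := lclm(L_f,L_g); ord L₀ ≤ 1+2.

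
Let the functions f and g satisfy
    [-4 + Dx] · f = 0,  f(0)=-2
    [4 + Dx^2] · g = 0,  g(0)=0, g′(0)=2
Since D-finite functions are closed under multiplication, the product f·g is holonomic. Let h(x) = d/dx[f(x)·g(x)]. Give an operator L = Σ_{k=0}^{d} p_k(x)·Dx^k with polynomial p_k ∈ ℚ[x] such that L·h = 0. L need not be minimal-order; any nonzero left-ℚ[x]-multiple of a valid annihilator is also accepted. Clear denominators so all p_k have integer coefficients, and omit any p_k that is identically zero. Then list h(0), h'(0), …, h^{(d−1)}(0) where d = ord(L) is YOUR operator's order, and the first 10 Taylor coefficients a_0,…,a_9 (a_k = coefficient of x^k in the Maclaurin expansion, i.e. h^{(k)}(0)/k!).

f: a_k = -2, -8, -16, -64/3, -64/3, -256/15, -512/45, -2048/315, -1024/315, -4096/2835, …
g: a_k = 0, 2, 0, -4/3, 0, 4/15, 0, -8/315, 0, 4/2835, …
Sym-product of L_f,L_g gives L₀ (≤ ord 2).
h₀' ⇒ L via d/dx closure of L₀.
L = 20 - 8·Dx + Dx^2  (order 2).
h: a_k = -4, -32, -88, -128, -328/3, -704/15, 464/45, 512/15, 9592/315, 49856/2835, …
ICs: h(0) = -4, h′(0) = -32.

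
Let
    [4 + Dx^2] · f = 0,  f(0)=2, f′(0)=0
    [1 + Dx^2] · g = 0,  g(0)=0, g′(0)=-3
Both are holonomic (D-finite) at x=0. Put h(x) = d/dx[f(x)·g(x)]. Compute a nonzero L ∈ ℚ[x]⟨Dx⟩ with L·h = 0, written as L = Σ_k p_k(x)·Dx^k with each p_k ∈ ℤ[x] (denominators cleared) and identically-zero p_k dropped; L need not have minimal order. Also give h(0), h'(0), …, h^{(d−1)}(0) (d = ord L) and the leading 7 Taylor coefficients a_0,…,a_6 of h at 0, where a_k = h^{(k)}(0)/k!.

f: a_k = 2, 0, -4, 0, 4/3, 0, -8/45, …
g: a_k = 0, -3, 0, 1/2, 0, -1/40, 0, …
Sym-product of L_f,L_g gives L₀ (≤ ord 4).
h=h₀': d/dx-closure on L₀ ⇒ L.
L = 9 + 10·Dx^2 + Dx^4  (order 4).
h: a_k = -6, 0, 39, 0, -121/4, 0, 1093/120, …
ICs: h(0) = -6, h′(0) = 0, h′′(0) = 78, h′′′(0) = 0.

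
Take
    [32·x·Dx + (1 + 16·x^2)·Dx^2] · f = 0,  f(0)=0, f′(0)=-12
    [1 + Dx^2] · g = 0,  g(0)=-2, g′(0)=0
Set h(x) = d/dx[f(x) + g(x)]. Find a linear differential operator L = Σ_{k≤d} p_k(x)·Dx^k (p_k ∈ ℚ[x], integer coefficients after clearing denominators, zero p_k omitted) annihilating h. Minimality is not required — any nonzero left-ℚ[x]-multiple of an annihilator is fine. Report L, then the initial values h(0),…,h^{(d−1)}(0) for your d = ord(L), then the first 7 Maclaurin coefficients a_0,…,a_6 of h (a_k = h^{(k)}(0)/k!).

f: a_k = 0, -12, 0, 64, 0, -3072/5, 0, …
g: a_k = -2, 0, 1, 0, -1/12, 0, 1/360, …
L₀ := lclm(L_f,L_g); ord L₀ ≤ 2+2.
Derive L from L₀ (diff closure).
L = (-6112·x + 99328·x^3 + 8192·x^5) + (-31 + 1072·x^2 + 25344·x^4 + 4096·x^6)·Dx + (-6112·x + 99328·x^3 + 8192·x^5)·Dx^2 + (-31 + 1072·x^2 + 25344·x^4 + 4096·x^6)·Dx^3  (order 3).
h: a_k = -12, 2, 192, -1/3, -3072, 1/60, 49152, …
ICs: h(0) = -12, h′(0) = 2, h′′(0) = 384.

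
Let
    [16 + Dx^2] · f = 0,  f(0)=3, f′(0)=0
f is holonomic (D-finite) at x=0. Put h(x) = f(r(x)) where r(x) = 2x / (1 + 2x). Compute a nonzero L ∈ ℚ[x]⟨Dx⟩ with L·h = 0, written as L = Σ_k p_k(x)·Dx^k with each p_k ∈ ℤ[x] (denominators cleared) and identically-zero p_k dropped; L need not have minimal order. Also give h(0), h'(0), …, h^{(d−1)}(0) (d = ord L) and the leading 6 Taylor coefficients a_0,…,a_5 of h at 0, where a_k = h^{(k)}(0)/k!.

f: a_k = 3, 0, -24, 0, 32, 0, …
h₀=f(r): pull back L_f along r ⇒ L₀.
L = 64 + (4 + 24·x + 48·x^2 + 32·x^3)·Dx + (1 + 8·x + 24·x^2 + 32·x^3 + 16·x^4)·Dx^2  (order 2).
h: a_k = 3, 0, -96, 384, -640, -1024, …
ICs: h(0) = 3, h′(0) = 0.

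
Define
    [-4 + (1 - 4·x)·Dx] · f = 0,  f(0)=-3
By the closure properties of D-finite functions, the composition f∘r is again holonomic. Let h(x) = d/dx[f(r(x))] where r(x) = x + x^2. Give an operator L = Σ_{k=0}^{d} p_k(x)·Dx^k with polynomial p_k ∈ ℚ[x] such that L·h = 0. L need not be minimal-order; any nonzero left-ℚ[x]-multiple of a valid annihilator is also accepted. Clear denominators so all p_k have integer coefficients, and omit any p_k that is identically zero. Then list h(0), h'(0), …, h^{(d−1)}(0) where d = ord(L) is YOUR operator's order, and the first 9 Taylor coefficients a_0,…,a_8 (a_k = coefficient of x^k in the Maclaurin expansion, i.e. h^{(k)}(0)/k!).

L = (10 + 24·x + 24·x^2) + (-1 + 2·x + 12·x^2 + 8·x^3)·Dx  (order 1).
h: a_k = -12, -120, -864, -5568, -33600, -194688, -1096704, -6051840, -32873472, …
ICs: h(0) = -12.

f: a_k = -3, -12, -48, -192, -768, -3072, -12288, -49152, -196608, …
L₀ from L_f via x↦r, Dx↦r'^{-1}Dx.
Derive L from L₀ (diff closure).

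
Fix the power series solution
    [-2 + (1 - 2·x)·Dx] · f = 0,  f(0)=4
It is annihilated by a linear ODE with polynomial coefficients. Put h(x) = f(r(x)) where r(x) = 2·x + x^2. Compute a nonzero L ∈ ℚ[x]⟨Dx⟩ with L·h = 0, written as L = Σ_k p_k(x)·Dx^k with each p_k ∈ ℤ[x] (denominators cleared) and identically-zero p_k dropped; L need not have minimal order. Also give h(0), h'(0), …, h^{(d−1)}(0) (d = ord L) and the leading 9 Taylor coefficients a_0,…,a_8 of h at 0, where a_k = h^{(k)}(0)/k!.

f: a_k = 4, 8, 16, 32, 64, 128, 256, 512, 1024, …
L₀ from L_f via x↦r, Dx↦r'^{-1}Dx.
L = (4 + 4·x) + (-1 + 4·x + 2·x^2)·Dx  (order 1).
h: a_k = 4, 16, 72, 320, 1424, 6336, 28192, 125440, 558144, …
ICs: h(0) = 4.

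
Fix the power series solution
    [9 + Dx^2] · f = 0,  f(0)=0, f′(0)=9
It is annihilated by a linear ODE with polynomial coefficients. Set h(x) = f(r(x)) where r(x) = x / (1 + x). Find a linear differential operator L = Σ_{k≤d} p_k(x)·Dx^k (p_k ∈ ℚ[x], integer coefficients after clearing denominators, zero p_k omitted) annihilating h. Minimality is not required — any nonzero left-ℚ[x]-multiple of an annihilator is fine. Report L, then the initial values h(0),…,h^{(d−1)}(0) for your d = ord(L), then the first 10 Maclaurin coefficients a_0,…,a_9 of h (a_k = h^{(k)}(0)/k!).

L = 9 + (2 + 6·x + 6·x^2 + 2·x^3)·Dx + (1 + 4·x + 6·x^2 + 4·x^3 + x^4)·Dx^2  (order 2).
h: a_k = 0, 9, -9, -9/2, 63/2, -2637/40, 765/8, -58059/560, 5679/80, 89433/4480, …
ICs: h(0) = 0, h′(0) = 9.

f: a_k = 0, 9, 0, -27/2, 0, 243/40, 0, -729/560, 0, 729/4480, …
Substitute x→r, Dx→(1/r')Dx; clear ⇒ L₀.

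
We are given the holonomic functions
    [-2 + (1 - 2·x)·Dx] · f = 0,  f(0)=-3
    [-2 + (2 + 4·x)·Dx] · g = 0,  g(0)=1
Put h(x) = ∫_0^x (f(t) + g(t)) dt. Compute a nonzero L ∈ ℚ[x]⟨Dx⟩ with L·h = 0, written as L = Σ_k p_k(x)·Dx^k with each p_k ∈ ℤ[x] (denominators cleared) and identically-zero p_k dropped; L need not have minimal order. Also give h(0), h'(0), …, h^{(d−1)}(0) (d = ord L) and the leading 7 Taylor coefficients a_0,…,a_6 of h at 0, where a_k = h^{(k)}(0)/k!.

L = (-10 - 12·x)·Dx + (9 + 28·x + 36·x^2)·Dx^2 + (-1 - 6·x + 4·x^2 + 24·x^3)·Dx^3  (order 3).
h: a_k = 0, -2, -5/2, -25/6, -47/8, -389/40, -761/48, …
ICs: h(0) = 0, h′(0) = -2, h′′(0) = -5.

f: a_k = -3, -6, -12, -24, -48, -96, -192, …
g: a_k = 1, 1, -1/2, 1/2, -5/8, 7/8, -21/16, …
h₀=f+g: left-lcm gives L₀, ord ≤ 2.
∫: right-multiply L₀ by Dx.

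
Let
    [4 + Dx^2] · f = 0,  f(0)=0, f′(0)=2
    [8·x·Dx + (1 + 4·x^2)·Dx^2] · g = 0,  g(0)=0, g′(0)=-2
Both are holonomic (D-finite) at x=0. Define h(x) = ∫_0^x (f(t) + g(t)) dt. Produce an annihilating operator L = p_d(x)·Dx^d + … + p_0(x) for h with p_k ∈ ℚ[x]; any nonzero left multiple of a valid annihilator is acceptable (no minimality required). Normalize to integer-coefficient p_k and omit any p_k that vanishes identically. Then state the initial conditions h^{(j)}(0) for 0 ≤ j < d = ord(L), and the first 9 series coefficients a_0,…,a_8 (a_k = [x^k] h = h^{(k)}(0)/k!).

f: a_k = 0, 2, 0, -4/3, 0, 4/15, 0, -8/315, 0, …
g: a_k = 0, -2, 0, 8/3, 0, -32/5, 0, 128/7, 0, …
f+g: L₀ = lclm(L_f,L_g), ord ≤ 2+2.
h=∫h₀ ⇒ L = L₀·Dx.
L = (-352·x + 1792·x^3 + 512·x^5)·Dx^2 + (-4 + 112·x^2 + 576·x^4 + 256·x^6)·Dx^3 + (-88·x + 448·x^3 + 128·x^5)·Dx^4 + (-1 + 28·x^2 + 144·x^4 + 64·x^6)·Dx^5  (order 5).
h: a_k = 0, 0, 0, 0, 1/3, 0, -46/45, 0, 719/315, …
ICs: h(0) = 0, h′(0) = 0, h′′(0) = 0, h′′′(0) = 0, h′′′′(0) = 8.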